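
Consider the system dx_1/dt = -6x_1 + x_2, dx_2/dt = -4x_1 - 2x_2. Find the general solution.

Coefficient matrix A = [[-6, 1], [-4, -2]].
Characteristic polynomial det(A - λI) = λ^2 + 8λ + 16 = 0.
Single eigenvalue λ = -4 with algebraic multiplicity 2.
Eigenvector v = (1,2); generalized eigenvector w with (A-λI)w=v is (0,1).
General solution: e^(-4t)[c_1·v + c_2·(t·v + w)].

x_1(t) = c_1e^(-4t) + c_2te^(-4t), x_2(t) = 2c_1e^(-4t) + 2c_2te^(-4t) + c_2e^(-4t)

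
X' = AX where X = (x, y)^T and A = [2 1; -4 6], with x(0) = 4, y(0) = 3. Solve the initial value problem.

Coefficient matrix A = [[2, 1], [-4, 6]].
Characteristic polynomial det(A - λI) = λ^2 - 8λ + 16 = 0.
Single eigenvalue λ = 4 with algebraic multiplicity 2.
Eigenvector v = (1,2); generalized eigenvector w with (A-λI)w=v is (-2,-3).
General solution: e^(4t)[c_1·v + c_2·(t·v + w)].
Applying x(0)=4, y(0)=3 gives c_1=-6, c_2=-5.

x(t) = -5te^(4t) + 4e^(4t), y(t) = -10te^(4t) + 3e^(4t)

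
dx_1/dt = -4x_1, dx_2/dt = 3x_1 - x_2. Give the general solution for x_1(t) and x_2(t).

Coefficient matrix A = [[-4, 0], [3, -1]].
Characteristic polynomial det(A - λI) = λ^2 + 5λ + 4 = 0.
Eigenvalues λ = -1, -4.
For λ=-1: (A-λI) row 1 is [-3, 0], so an eigenvector is (0, 1).
For λ=-4: (A-λI) row 2 is [3, 3], so an eigenvector is (-1, 1).
General solution: c_1e^(-t)(0,1) + c_2e^(-4t)(-1,1).

x_1(t) = -c_2e^(-4t), x_2(t) = c_1e^(-t) + c_2e^(-4t)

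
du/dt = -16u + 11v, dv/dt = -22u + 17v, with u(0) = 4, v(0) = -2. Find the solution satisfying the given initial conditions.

u(t) = -6e^(6t) + 10e^(-5t), v(t) = -12e^(6t) + 10e^(-5t)

Coefficient matrix A = [[-16, 11], [-22, 17]].
Characteristic polynomial det(A - λI) = λ^2 - λ - 30 = 0.
Eigenvalues λ = 6, -5.
For λ=6: (A-λI) row 1 is [-22, 11], so an eigenvector is (-1, -2).
For λ=-5: (A-λI) row 1 is [-11, 11], so an eigenvector is (-1, -1).
General solution: c_1e^(6t)(-1,-2) + c_2e^(-5t)(-1,-1).
Applying u(0)=4, v(0)=-2 gives c_1=6, c_2=-10.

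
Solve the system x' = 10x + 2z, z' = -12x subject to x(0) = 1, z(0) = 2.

Coefficient matrix A = [[10, 2], [-12, 0]].
Characteristic polynomial det(A - λI) = λ^2 - 10λ + 24 = 0.
Eigenvalues λ = 6, 4.
For λ=6: (A-λI) row 1 is [4, 2], so an eigenvector is (1, -2).
For λ=4: (A-λI) row 1 is [6, 2], so an eigenvector is (-1, 3).
General solution: K_1e^(6t)(1,-2) + K_2e^(4t)(-1,3).
Applying x(0)=1, z(0)=2 gives K_1=5, K_2=4.

x(t) = 5e^(6t) - 4e^(4t), z(t) = -10e^(6t) + 12e^(4t)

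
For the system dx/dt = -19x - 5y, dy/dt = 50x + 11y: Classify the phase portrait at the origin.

A = [[-19,-5],[50,11]]; det(A-λI) = λ^2 + 8λ + 41.
λ = -4 ± 5i: negative real part.

stable spiral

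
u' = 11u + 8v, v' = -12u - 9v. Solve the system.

u(t) = -2c_1e^(-t) - c_2e^(3t), v(t) = 3c_1e^(-t) + c_2e^(3t)

Coefficient matrix A = [[11, 8], [-12, -9]].
Characteristic polynomial det(A - λI) = λ^2 - 2λ - 3 = 0.
Eigenvalues λ = -1, 3.
For λ=-1: (A-λI) row 1 is [12, 8], so an eigenvector is (-2, 3).
For λ=3: (A-λI) row 1 is [8, 8], so an eigenvector is (-1, 1).
General solution: c_1e^(-t)(-2,3) + c_2e^(3t)(-1,1).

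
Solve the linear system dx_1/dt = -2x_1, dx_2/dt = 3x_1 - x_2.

Coefficient matrix A = [[-2, 0], [3, -1]].
Characteristic polynomial det(A - λI) = λ^2 + 3λ + 2 = 0.
Eigenvalues λ = -2, -1.
For λ=-2: (A-λI) row 2 is [3, 1], so an eigenvector is (1, -3).
For λ=-1: (A-λI) row 1 is [-1, 0], so an eigenvector is (0, 1).
General solution: c_1e^(-2t)(1,-3) + c_2e^(-t)(0,1).

x_1(t) = c_1e^(-2t), x_2(t) = -3c_1e^(-2t) + c_2e^(-t)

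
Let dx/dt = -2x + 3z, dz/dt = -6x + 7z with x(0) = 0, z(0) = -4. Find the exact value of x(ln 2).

-56

A = [[-2,3],[-6,7]]; eigenvalues λ = 4, 1.
Eigenvectors: (1,2) for λ=4, (1,1) for λ=1.
From the initial condition, c_1 = -4, c_2 = 4.
x(ln 2) = (-4)(2^4)(1) + (4)(2^1)(1) = -56.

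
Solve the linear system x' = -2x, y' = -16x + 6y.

Coefficient matrix A = [[-2, 0], [-16, 6]].
Characteristic polynomial det(A - λI) = λ^2 - 4λ - 12 = 0.
Eigenvalues λ = 6, -2.
For λ=6: (A-λI) row 1 is [-8, 0], so an eigenvector is (0, -1).
For λ=-2: (A-λI) row 2 is [-16, 8], so an eigenvector is (1, 2).
General solution: c_1e^(6t)(0,-1) + c_2e^(-2t)(1,2).

x(t) = c_2e^(-2t), y(t) = -c_1e^(6t) + 2c_2e^(-2t)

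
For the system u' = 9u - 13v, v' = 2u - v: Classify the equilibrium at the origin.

A = [[9,-13],[2,-1]]; det(A-λI) = λ^2 - 8λ + 17.
λ = 4 ± i: positive real part.

unstable spiral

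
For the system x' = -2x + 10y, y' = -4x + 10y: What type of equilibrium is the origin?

unstable spiral

A = [[-2,10],[-4,10]]; det(A-λI) = λ^2 - 8λ + 20.
λ = 4 ± 2i: positive real part.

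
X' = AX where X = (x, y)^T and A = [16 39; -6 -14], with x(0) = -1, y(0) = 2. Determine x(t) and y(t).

Coefficient matrix A = [[16, 39], [-6, -14]].
Characteristic polynomial det(A - λI) = λ^2 - 2λ + 10 = 0.
Eigenvalues λ = 1 ± 3i (complex conjugate pair).
For λ=1+3i: an eigenvector is (2,-1) - i(-3,1) = (2 + 3i, -1 - i).
A real fundamental pair from Re and Im of e^((1+3i)t)v: X_1 = e^(t)(cos(3t)·(2,-1) + sin(3t)·(-3,1)), X_2 = e^(t)(sin(3t)·(2,-1) - cos(3t)·(-3,1)).
General solution: K_1X_1 + K_2X_2.
Applying x(0)=-1, y(0)=2 gives K_1=-5, K_2=3.

x(t) = 21e^(t)sin(3t) - e^(t)cos(3t), y(t) = -8e^(t)sin(3t) + 2e^(t)cos(3t)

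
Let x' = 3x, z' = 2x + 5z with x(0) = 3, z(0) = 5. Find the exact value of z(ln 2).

232

A = [[3,0],[2,5]]; eigenvalues λ = 3, 5.
Eigenvectors: (1,-1) for λ=3, (0,-1) for λ=5.
From the initial condition, c_1 = 3, c_2 = -8.
z(ln 2) = (3)(2^3)(-1) + (-8)(2^5)(-1) = 232.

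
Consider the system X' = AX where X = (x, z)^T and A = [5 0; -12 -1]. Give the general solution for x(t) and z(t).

x(t) = C_1e^(5t), z(t) = -2C_1e^(5t) - C_2e^(-t)

Coefficient matrix A = [[5, 0], [-12, -1]].
Characteristic polynomial det(A - λI) = λ^2 - 4λ - 5 = 0.
Eigenvalues λ = 5, -1.
For λ=5: (A-λI) row 2 is [-12, -6], so an eigenvector is (1, -2).
For λ=-1: (A-λI) row 1 is [6, 0], so an eigenvector is (0, -1).
General solution: C_1e^(5t)(1,-2) + C_2e^(-t)(0,-1).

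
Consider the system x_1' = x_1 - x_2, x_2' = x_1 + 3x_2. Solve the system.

Coefficient matrix A = [[1, -1], [1, 3]].
Characteristic polynomial det(A - λI) = λ^2 - 4λ + 4 = 0.
Single eigenvalue λ = 2 with algebraic multiplicity 2.
Eigenvector v = (-1,1); generalized eigenvector w with (A-λI)w=v is (3,-2).
General solution: e^(2t)[C_1·v + C_2·(t·v + w)].

x_1(t) = -C_1e^(2t) - C_2te^(2t) + 3C_2e^(2t), x_2(t) = C_1e^(2t) + C_2te^(2t) - 2C_2e^(2t)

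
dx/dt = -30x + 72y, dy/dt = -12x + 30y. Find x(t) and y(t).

x(t) = -3K_1e^(-6t) + 2K_2e^(6t), y(t) = -K_1e^(-6t) + K_2e^(6t)

Coefficient matrix A = [[-30, 72], [-12, 30]].
Characteristic polynomial det(A - λI) = λ^2 - 36 = 0.
Eigenvalues λ = -6, 6.
For λ=-6: (A-λI) row 1 is [-24, 72], so an eigenvector is (-3, -1).
For λ=6: (A-λI) row 1 is [-36, 72], so an eigenvector is (2, 1).
General solution: K_1e^(-6t)(-3,-1) + K_2e^(6t)(2,1).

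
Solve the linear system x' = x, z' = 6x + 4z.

Coefficient matrix A = [[1, 0], [6, 4]].
Characteristic polynomial det(A - λI) = λ^2 - 5λ + 4 = 0.
Eigenvalues λ = 4, 1.
For λ=4: (A-λI) row 1 is [-3, 0], so an eigenvector is (0, 1).
For λ=1: (A-λI) row 2 is [6, 3], so an eigenvector is (1, -2).
General solution: K_1e^(4t)(0,1) + K_2e^(t)(1,-2).

x(t) = K_2e^(t), z(t) = K_1e^(4t) - 2K_2e^(t)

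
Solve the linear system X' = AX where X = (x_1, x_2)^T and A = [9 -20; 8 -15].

Coefficient matrix A = [[9, -20], [8, -15]].
Characteristic polynomial det(A - λI) = λ^2 + 6λ + 25 = 0.
Eigenvalues λ = -3 ± 4i (complex conjugate pair).
For λ=-3+4i: an eigenvector is (-2,-1) - i(-1,-1) = (-2 + i, -1 + i).
A real fundamental pair from Re and Im of e^((-3+4i)t)v: X_1 = e^(-3t)(cos(4t)·(-2,-1) + sin(4t)·(-1,-1)), X_2 = e^(-3t)(sin(4t)·(-2,-1) - cos(4t)·(-1,-1)).
General solution: C_1X_1 + C_2X_2.

x_1(t) = -C_1e^(-3t)sin(4t) - 2C_1e^(-3t)cos(4t) - 2C_2e^(-3t)sin(4t) + C_2e^(-3t)cos(4t), x_2(t) = -C_1e^(-3t)sin(4t) - C_1e^(-3t)cos(4t) - C_2e^(-3t)sin(4t) + C_2e^(-3t)cos(4t)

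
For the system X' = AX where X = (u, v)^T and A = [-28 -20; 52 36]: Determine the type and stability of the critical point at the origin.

unstable spiral

A = [[-28,-20],[52,36]]; det(A-λI) = λ^2 - 8λ + 32.
λ = 4 ± 4i: positive real part.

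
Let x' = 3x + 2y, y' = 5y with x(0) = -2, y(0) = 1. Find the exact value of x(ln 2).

8

A = [[3,2],[0,5]]; eigenvalues λ = 3, 5.
Eigenvectors: (1,0) for λ=3, (-1,-1) for λ=5.
From the initial condition, c_1 = -3, c_2 = -1.
x(ln 2) = (-3)(2^3)(1) + (-1)(2^5)(-1) = 8.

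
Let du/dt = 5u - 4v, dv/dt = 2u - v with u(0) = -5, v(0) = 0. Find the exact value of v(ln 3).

-120

A = [[5,-4],[2,-1]]; eigenvalues λ = 3, 1.
Eigenvectors: (-2,-1) for λ=3, (1,1) for λ=1.
From the initial condition, c_1 = 5, c_2 = 5.
v(ln 3) = (5)(3^3)(-1) + (5)(3^1)(1) = -120.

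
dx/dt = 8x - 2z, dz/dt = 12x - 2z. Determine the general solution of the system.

x(t) = -C_1e^(4t) + C_2e^(2t), z(t) = -2C_1e^(4t) + 3C_2e^(2t)

Coefficient matrix A = [[8, -2], [12, -2]].
Characteristic polynomial det(A - λI) = λ^2 - 6λ + 8 = 0.
Eigenvalues λ = 4, 2.
For λ=4: (A-λI) row 1 is [4, -2], so an eigenvector is (-1, -2).
For λ=2: (A-λI) row 1 is [6, -2], so an eigenvector is (1, 3).
General solution: C_1e^(4t)(-1,-2) + C_2e^(2t)(1,3).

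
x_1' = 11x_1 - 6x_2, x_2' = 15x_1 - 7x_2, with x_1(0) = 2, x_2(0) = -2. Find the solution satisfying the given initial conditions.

x_1(t) = 10e^(2t)sin(3t) + 2e^(2t)cos(3t), x_2(t) = 16e^(2t)sin(3t) - 2e^(2t)cos(3t)

Coefficient matrix A = [[11, -6], [15, -7]].
Characteristic polynomial det(A - λI) = λ^2 - 4λ + 13 = 0.
Eigenvalues λ = 2 ± 3i (complex conjugate pair).
For λ=2+3i: an eigenvector is (1,2) - i(-1,-1) = (1 + i, 2 + i).
A real fundamental pair from Re and Im of e^((2+3i)t)v: X_1 = e^(2t)(cos(3t)·(1,2) + sin(3t)·(-1,-1)), X_2 = e^(2t)(sin(3t)·(1,2) - cos(3t)·(-1,-1)).
General solution: c_1X_1 + c_2X_2.
Applying x_1(0)=2, x_2(0)=-2 gives c_1=-4, c_2=6.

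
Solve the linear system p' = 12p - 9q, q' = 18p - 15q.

p(t) = C_1e^(-6t) + C_2e^(3t), q(t) = 2C_1e^(-6t) + C_2e^(3t)

Coefficient matrix A = [[12, -9], [18, -15]].
Characteristic polynomial det(A - λI) = λ^2 + 3λ - 18 = 0.
Eigenvalues λ = -6, 3.
For λ=-6: (A-λI) row 1 is [18, -9], so an eigenvector is (1, 2).
For λ=3: (A-λI) row 1 is [9, -9], so an eigenvector is (1, 1).
General solution: C_1e^(-6t)(1,2) + C_2e^(3t)(1,1).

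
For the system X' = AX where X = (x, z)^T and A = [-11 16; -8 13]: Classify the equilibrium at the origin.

A = [[-11,16],[-8,13]]; det(A-λI) = λ^2 - 2λ - 15.
λ = 5, -3: opposite signs.

saddle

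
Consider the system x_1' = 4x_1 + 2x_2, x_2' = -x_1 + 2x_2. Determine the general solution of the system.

x_1(t) = -K_1e^(3t)sin(t) + K_1e^(3t)cos(t) + K_2e^(3t)sin(t) + K_2e^(3t)cos(t), x_2(t) = -K_1e^(3t)cos(t) - K_2e^(3t)sin(t)

Coefficient matrix A = [[4, 2], [-1, 2]].
Characteristic polynomial det(A - λI) = λ^2 - 6λ + 10 = 0.
Eigenvalues λ = 3 ± i (complex conjugate pair).
For λ=3+i: an eigenvector is (1,-1) - i(-1,0) = (1 + i, -1).
A real fundamental pair from Re and Im of e^((3+i)t)v: X_1 = e^(3t)(cos(t)·(1,-1) + sin(t)·(-1,0)), X_2 = e^(3t)(sin(t)·(1,-1) - cos(t)·(-1,0)).
General solution: K_1X_1 + K_2X_2.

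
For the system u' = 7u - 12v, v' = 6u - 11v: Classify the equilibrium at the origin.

saddle

A = [[7,-12],[6,-11]]; det(A-λI) = λ^2 + 4λ - 5.
λ = 1, -5: opposite signs.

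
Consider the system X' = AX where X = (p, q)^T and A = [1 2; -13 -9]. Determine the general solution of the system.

p(t) = C_1e^(-4t)sin(t) + C_1e^(-4t)cos(t) + C_2e^(-4t)sin(t) - C_2e^(-4t)cos(t), q(t) = -3C_1e^(-4t)sin(t) - 2C_1e^(-4t)cos(t) - 2C_2e^(-4t)sin(t) + 3C_2e^(-4t)cos(t)

Coefficient matrix A = [[1, 2], [-13, -9]].
Characteristic polynomial det(A - λI) = λ^2 + 8λ + 17 = 0.
Eigenvalues λ = -4 ± i (complex conjugate pair).
For λ=-4+i: an eigenvector is (1,-2) - i(1,-3) = (1 - i, -2 + 3i).
A real fundamental pair from Re and Im of e^((-4+i)t)v: X_1 = e^(-4t)(cos(t)·(1,-2) + sin(t)·(1,-3)), X_2 = e^(-4t)(sin(t)·(1,-2) - cos(t)·(1,-3)).
General solution: C_1X_1 + C_2X_2.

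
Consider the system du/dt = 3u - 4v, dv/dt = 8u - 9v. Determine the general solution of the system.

u(t) = C_1e^(-5t) + C_2e^(-t), v(t) = 2C_1e^(-5t) + C_2e^(-t)

Coefficient matrix A = [[3, -4], [8, -9]].
Characteristic polynomial det(A - λI) = λ^2 + 6λ + 5 = 0.
Eigenvalues λ = -5, -1.
For λ=-5: (A-λI) row 1 is [8, -4], so an eigenvector is (1, 2).
For λ=-1: (A-λI) row 1 is [4, -4], so an eigenvector is (1, 1).
General solution: C_1e^(-5t)(1,2) + C_2e^(-t)(1,1).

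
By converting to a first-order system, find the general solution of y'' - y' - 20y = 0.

y(t) = C_1e^(5t) + C_2e^(-4t)

Let x_1 = y, x_2 = y'. Then x_1' = x_2 and x_2' = 20x_1 + x_2.
A = [[0,1],[20,1]]; det(A-λI) = λ^2 - λ - 20.
Eigenvalues λ = 5, -4 with eigenvectors (1,5), (1,-4).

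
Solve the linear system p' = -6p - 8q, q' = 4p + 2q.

Coefficient matrix A = [[-6, -8], [4, 2]].
Characteristic polynomial det(A - λI) = λ^2 + 4λ + 20 = 0.
Eigenvalues λ = -2 ± 4i (complex conjugate pair).
For λ=-2+4i: an eigenvector is (1,-1) - i(1,0) = (1 - i, -1).
A real fundamental pair from Re and Im of e^((-2+4i)t)v: X_1 = e^(-2t)(cos(4t)·(1,-1) + sin(4t)·(1,0)), X_2 = e^(-2t)(sin(4t)·(1,-1) - cos(4t)·(1,0)).
General solution: c_1X_1 + c_2X_2.

p(t) = c_1e^(-2t)sin(4t) + c_1e^(-2t)cos(4t) + c_2e^(-2t)sin(4t) - c_2e^(-2t)cos(4t), q(t) = -c_1e^(-2t)cos(4t) - c_2e^(-2t)sin(4t)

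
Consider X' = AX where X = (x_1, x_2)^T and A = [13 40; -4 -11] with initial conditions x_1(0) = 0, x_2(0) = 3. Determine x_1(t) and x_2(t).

x_1(t) = 30e^(t)sin(4t), x_2(t) = -9e^(t)sin(4t) + 3e^(t)cos(4t)

Coefficient matrix A = [[13, 40], [-4, -11]].
Characteristic polynomial det(A - λI) = λ^2 - 2λ + 17 = 0.
Eigenvalues λ = 1 ± 4i (complex conjugate pair).
For λ=1+4i: an eigenvector is (-1,0) - i(-3,1) = (-1 + 3i, 0 - i).
A real fundamental pair from Re and Im of e^((1+4i)t)v: X_1 = e^(t)(cos(4t)·(-1,0) + sin(4t)·(-3,1)), X_2 = e^(t)(sin(4t)·(-1,0) - cos(4t)·(-3,1)).
General solution: c_1X_1 + c_2X_2.
Applying x_1(0)=0, x_2(0)=3 gives c_1=-9, c_2=-3.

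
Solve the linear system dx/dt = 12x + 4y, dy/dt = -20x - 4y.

x(t) = -c_1e^(4t)sin(4t) + c_2e^(4t)cos(4t), y(t) = 2c_1e^(4t)sin(4t) - c_1e^(4t)cos(4t) - c_2e^(4t)sin(4t) - 2c_2e^(4t)cos(4t)

Coefficient matrix A = [[12, 4], [-20, -4]].
Characteristic polynomial det(A - λI) = λ^2 - 8λ + 32 = 0.
Eigenvalues λ = 4 ± 4i (complex conjugate pair).
For λ=4+4i: an eigenvector is (0,-1) - i(-1,2) = (0 + i, -1 - 2i).
A real fundamental pair from Re and Im of e^((4+4i)t)v: X_1 = e^(4t)(cos(4t)·(0,-1) + sin(4t)·(-1,2)), X_2 = e^(4t)(sin(4t)·(0,-1) - cos(4t)·(-1,2)).
General solution: c_1X_1 + c_2X_2.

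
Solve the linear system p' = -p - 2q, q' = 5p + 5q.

Coefficient matrix A = [[-1, -2], [5, 5]].
Characteristic polynomial det(A - λI) = λ^2 - 4λ + 5 = 0.
Eigenvalues λ = 2 ± i (complex conjugate pair).
For λ=2+i: an eigenvector is (1,-1) - i(-1,2) = (1 + i, -1 - 2i).
A real fundamental pair from Re and Im of e^((2+i)t)v: X_1 = e^(2t)(cos(t)·(1,-1) + sin(t)·(-1,2)), X_2 = e^(2t)(sin(t)·(1,-1) - cos(t)·(-1,2)).
General solution: K_1X_1 + K_2X_2.

p(t) = -K_1e^(2t)sin(t) + K_1e^(2t)cos(t) + K_2e^(2t)sin(t) + K_2e^(2t)cos(t), q(t) = 2K_1e^(2t)sin(t) - K_1e^(2t)cos(t) - K_2e^(2t)sin(t) - 2K_2e^(2t)cos(t)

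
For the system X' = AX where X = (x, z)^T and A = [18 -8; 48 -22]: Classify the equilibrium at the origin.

A = [[18,-8],[48,-22]]; det(A-λI) = λ^2 + 4λ - 12.
λ = -6, 2: opposite signs.

saddle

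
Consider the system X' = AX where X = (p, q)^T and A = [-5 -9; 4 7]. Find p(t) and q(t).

p(t) = 3C_1e^(t) + 3C_2te^(t) + C_2e^(t), q(t) = -2C_1e^(t) - 2C_2te^(t) - C_2e^(t)

Coefficient matrix A = [[-5, -9], [4, 7]].
Characteristic polynomial det(A - λI) = λ^2 - 2λ + 1 = 0.
Single eigenvalue λ = 1 with algebraic multiplicity 2.
Eigenvector v = (3,-2); generalized eigenvector w with (A-λI)w=v is (1,-1).
General solution: e^(t)[C_1·v + C_2·(t·v + w)].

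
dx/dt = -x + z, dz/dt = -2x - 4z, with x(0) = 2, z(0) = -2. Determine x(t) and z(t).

Coefficient matrix A = [[-1, 1], [-2, -4]].
Characteristic polynomial det(A - λI) = λ^2 + 5λ + 6 = 0.
Eigenvalues λ = -3, -2.
For λ=-3: (A-λI) row 1 is [2, 1], so an eigenvector is (1, -2).
For λ=-2: (A-λI) row 1 is [1, 1], so an eigenvector is (-1, 1).
General solution: C_1e^(-3t)(1,-2) + C_2e^(-2t)(-1,1).
Applying x(0)=2, z(0)=-2 gives C_1=0, C_2=-2.

x(t) = 2e^(-2t), z(t) = -2e^(-2t)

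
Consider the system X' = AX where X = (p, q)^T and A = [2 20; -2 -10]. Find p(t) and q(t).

p(t) = 3c_1e^(-4t)sin(2t) + c_1e^(-4t)cos(2t) + c_2e^(-4t)sin(2t) - 3c_2e^(-4t)cos(2t), q(t) = -c_1e^(-4t)sin(2t) + c_2e^(-4t)cos(2t)

Coefficient matrix A = [[2, 20], [-2, -10]].
Characteristic polynomial det(A - λI) = λ^2 + 8λ + 20 = 0.
Eigenvalues λ = -4 ± 2i (complex conjugate pair).
For λ=-4+2i: an eigenvector is (1,0) - i(3,-1) = (1 - 3i, 0 + i).
A real fundamental pair from Re and Im of e^((-4+2i)t)v: X_1 = e^(-4t)(cos(2t)·(1,0) + sin(2t)·(3,-1)), X_2 = e^(-4t)(sin(2t)·(1,0) - cos(2t)·(3,-1)).
General solution: c_1X_1 + c_2X_2.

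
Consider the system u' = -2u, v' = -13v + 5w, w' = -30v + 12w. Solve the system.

Coefficient matrix A = [[-2, 0, 0], [0, -13, 5], [0, -30, 12]].
det(A - λI) = 0 gives eigenvalues λ = -2, 2, -3.
For λ=-2: eigenvector (1,0,0).
For λ=2: eigenvector (0,1,3).
For λ=-3: eigenvector (0,1,2).
General solution: C_1e^(-2t)(1,0,0) + C_2e^(2t)(0,1,3) + C_3e^(-3t)(0,1,2).

u(t) = C_1e^(-2t), v(t) = C_2e^(2t) + C_3e^(-3t), w(t) = 3C_2e^(2t) + 2C_3e^(-3t)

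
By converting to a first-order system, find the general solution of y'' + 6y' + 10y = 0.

Let x_1 = y, x_2 = y'. Then x_1' = x_2 and x_2' = -10x_1 - 6x_2.
A = [[0,1],[-10,-6]]; det(A-λI) = λ^2 + 6λ + 10.
Eigenvalues λ = -3 ± i.

y(t) = c_1e^(-3t)cos(t) + c_2e^(-3t)sin(t)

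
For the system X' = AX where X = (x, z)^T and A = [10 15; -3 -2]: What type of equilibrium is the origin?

A = [[10,15],[-3,-2]]; det(A-λI) = λ^2 - 8λ + 25.
λ = 4 ± 3i: positive real part.

unstable spiral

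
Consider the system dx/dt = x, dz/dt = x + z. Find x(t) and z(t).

Coefficient matrix A = [[1, 0], [1, 1]].
Characteristic polynomial det(A - λI) = λ^2 - 2λ + 1 = 0.
Single eigenvalue λ = 1 with algebraic multiplicity 2.
Eigenvector v = (0,1); generalized eigenvector w with (A-λI)w=v is (1,-2).
General solution: e^(t)[C_1·v + C_2·(t·v + w)].

x(t) = C_2e^(t), z(t) = C_1e^(t) + C_2te^(t) - 2C_2e^(t)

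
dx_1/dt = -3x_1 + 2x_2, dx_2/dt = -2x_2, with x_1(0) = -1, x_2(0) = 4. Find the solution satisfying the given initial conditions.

Coefficient matrix A = [[-3, 2], [0, -2]].
Characteristic polynomial det(A - λI) = λ^2 + 5λ + 6 = 0.
Eigenvalues λ = -2, -3.
For λ=-2: (A-λI) row 1 is [-1, 2], so an eigenvector is (-2, -1).
For λ=-3: (A-λI) row 1 is [0, 2], so an eigenvector is (1, 0).
General solution: C_1e^(-2t)(-2,-1) + C_2e^(-3t)(1,0).
Applying x_1(0)=-1, x_2(0)=4 gives C_1=-4, C_2=-9.

x_1(t) = 8e^(-2t) - 9e^(-3t), x_2(t) = 4e^(-2t)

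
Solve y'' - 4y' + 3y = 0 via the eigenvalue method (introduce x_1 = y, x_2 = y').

Let x_1 = y, x_2 = y'. Then x_1' = x_2 and x_2' = -3x_1 + 4x_2.
A = [[0,1],[-3,4]]; det(A-λI) = λ^2 - 4λ + 3.
Eigenvalues λ = 1, 3 with eigenvectors (1,1), (1,3).

y(t) = c_1e^(t) + c_2e^(3t)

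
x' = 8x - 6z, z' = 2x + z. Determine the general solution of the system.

x(t) = -3c_1e^(4t) - 2c_2e^(5t), z(t) = -2c_1e^(4t) - c_2e^(5t)

Coefficient matrix A = [[8, -6], [2, 1]].
Characteristic polynomial det(A - λI) = λ^2 - 9λ + 20 = 0.
Eigenvalues λ = 4, 5.
For λ=4: (A-λI) row 1 is [4, -6], so an eigenvector is (-3, -2).
For λ=5: (A-λI) row 1 is [3, -6], so an eigenvector is (-2, -1).
General solution: c_1e^(4t)(-3,-2) + c_2e^(5t)(-2,-1).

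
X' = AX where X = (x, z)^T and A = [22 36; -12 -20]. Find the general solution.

Coefficient matrix A = [[22, 36], [-12, -20]].
Characteristic polynomial det(A - λI) = λ^2 - 2λ - 8 = 0.
Eigenvalues λ = 4, -2.
For λ=4: (A-λI) row 1 is [18, 36], so an eigenvector is (2, -1).
For λ=-2: (A-λI) row 1 is [24, 36], so an eigenvector is (3, -2).
General solution: c_1e^(4t)(2,-1) + c_2e^(-2t)(3,-2).

x(t) = 2c_1e^(4t) + 3c_2e^(-2t), z(t) = -c_1e^(4t) - 2c_2e^(-2t)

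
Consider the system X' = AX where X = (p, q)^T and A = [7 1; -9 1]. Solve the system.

Coefficient matrix A = [[7, 1], [-9, 1]].
Characteristic polynomial det(A - λI) = λ^2 - 8λ + 16 = 0.
Single eigenvalue λ = 4 with algebraic multiplicity 2.
Eigenvector v = (-1,3); generalized eigenvector w with (A-λI)w=v is (0,-1).
General solution: e^(4t)[K_1·v + K_2·(t·v + w)].

p(t) = -K_1e^(4t) - K_2te^(4t), q(t) = 3K_1e^(4t) + 3K_2te^(4t) - K_2e^(4t)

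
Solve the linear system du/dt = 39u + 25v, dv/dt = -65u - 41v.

Coefficient matrix A = [[39, 25], [-65, -41]].
Characteristic polynomial det(A - λI) = λ^2 + 2λ + 26 = 0.
Eigenvalues λ = -1 ± 5i (complex conjugate pair).
For λ=-1+5i: an eigenvector is (1,-2) - i(-2,3) = (1 + 2i, -2 - 3i).
A real fundamental pair from Re and Im of e^((-1+5i)t)v: X_1 = e^(-t)(cos(5t)·(1,-2) + sin(5t)·(-2,3)), X_2 = e^(-t)(sin(5t)·(1,-2) - cos(5t)·(-2,3)).
General solution: K_1X_1 + K_2X_2.

u(t) = -2K_1e^(-t)sin(5t) + K_1e^(-t)cos(5t) + K_2e^(-t)sin(5t) + 2K_2e^(-t)cos(5t), v(t) = 3K_1e^(-t)sin(5t) - 2K_1e^(-t)cos(5t) - 2K_2e^(-t)sin(5t) - 3K_2e^(-t)cos(5t)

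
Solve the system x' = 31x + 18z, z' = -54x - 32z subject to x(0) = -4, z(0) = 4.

Coefficient matrix A = [[31, 18], [-54, -32]].
Characteristic polynomial det(A - λI) = λ^2 + λ - 20 = 0.
Eigenvalues λ = 4, -5.
For λ=4: (A-λI) row 1 is [27, 18], so an eigenvector is (2, -3).
For λ=-5: (A-λI) row 1 is [36, 18], so an eigenvector is (-1, 2).
General solution: C_1e^(4t)(2,-3) + C_2e^(-5t)(-1,2).
Applying x(0)=-4, z(0)=4 gives C_1=-4, C_2=-4.

x(t) = -8e^(4t) + 4e^(-5t), z(t) = 12e^(4t) - 8e^(-5t)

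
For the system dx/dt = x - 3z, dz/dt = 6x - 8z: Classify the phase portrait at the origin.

stable node

A = [[1,-3],[6,-8]]; det(A-λI) = λ^2 + 7λ + 10.
λ = -2, -5: both negative.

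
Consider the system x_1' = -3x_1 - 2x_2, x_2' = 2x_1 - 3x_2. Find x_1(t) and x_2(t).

x_1(t) = C_1e^(-3t)sin(2t) - C_2e^(-3t)cos(2t), x_2(t) = -C_1e^(-3t)cos(2t) - C_2e^(-3t)sin(2t)

Coefficient matrix A = [[-3, -2], [2, -3]].
Characteristic polynomial det(A - λI) = λ^2 + 6λ + 13 = 0.
Eigenvalues λ = -3 ± 2i (complex conjugate pair).
For λ=-3+2i: an eigenvector is (0,-1) - i(1,0) = (0 - i, -1).
A real fundamental pair from Re and Im of e^((-3+2i)t)v: X_1 = e^(-3t)(cos(2t)·(0,-1) + sin(2t)·(1,0)), X_2 = e^(-3t)(sin(2t)·(0,-1) - cos(2t)·(1,0)).
General solution: C_1X_1 + C_2X_2.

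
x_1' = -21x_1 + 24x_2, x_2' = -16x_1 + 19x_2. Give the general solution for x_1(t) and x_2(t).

x_1(t) = -c_1e^(3t) - 3c_2e^(-5t), x_2(t) = -c_1e^(3t) - 2c_2e^(-5t)

Coefficient matrix A = [[-21, 24], [-16, 19]].
Characteristic polynomial det(A - λI) = λ^2 + 2λ - 15 = 0.
Eigenvalues λ = 3, -5.
For λ=3: (A-λI) row 1 is [-24, 24], so an eigenvector is (-1, -1).
For λ=-5: (A-λI) row 1 is [-16, 24], so an eigenvector is (-3, -2).
General solution: c_1e^(3t)(-1,-1) + c_2e^(-5t)(-3,-2).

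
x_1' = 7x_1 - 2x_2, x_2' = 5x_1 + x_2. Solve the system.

Coefficient matrix A = [[7, -2], [5, 1]].
Characteristic polynomial det(A - λI) = λ^2 - 8λ + 17 = 0.
Eigenvalues λ = 4 ± i (complex conjugate pair).
For λ=4+i: an eigenvector is (1,1) - i(1,2) = (1 - i, 1 - 2i).
A real fundamental pair from Re and Im of e^((4+i)t)v: X_1 = e^(4t)(cos(t)·(1,1) + sin(t)·(1,2)), X_2 = e^(4t)(sin(t)·(1,1) - cos(t)·(1,2)).
General solution: C_1X_1 + C_2X_2.

x_1(t) = C_1e^(4t)sin(t) + C_1e^(4t)cos(t) + C_2e^(4t)sin(t) - C_2e^(4t)cos(t), x_2(t) = 2C_1e^(4t)sin(t) + C_1e^(4t)cos(t) + C_2e^(4t)sin(t) - 2C_2e^(4t)cos(t)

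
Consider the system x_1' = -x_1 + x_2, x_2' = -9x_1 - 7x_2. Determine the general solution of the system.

Coefficient matrix A = [[-1, 1], [-9, -7]].
Characteristic polynomial det(A - λI) = λ^2 + 8λ + 16 = 0.
Single eigenvalue λ = -4 with algebraic multiplicity 2.
Eigenvector v = (-1,3); generalized eigenvector w with (A-λI)w=v is (-1,2).
General solution: e^(-4t)[c_1·v + c_2·(t·v + w)].

x_1(t) = -c_1e^(-4t) - c_2te^(-4t) - c_2e^(-4t), x_2(t) = 3c_1e^(-4t) + 3c_2te^(-4t) + 2c_2e^(-4t)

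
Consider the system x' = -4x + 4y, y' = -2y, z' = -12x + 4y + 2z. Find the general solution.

x(t) = K_1e^(-4t) + 2K_2e^(-2t), y(t) = K_2e^(-2t), z(t) = 2K_1e^(-4t) + 5K_2e^(-2t) + K_3e^(2t)

Coefficient matrix A = [[-4, 4, 0], [0, -2, 0], [-12, 4, 2]].
det(A - λI) = 0 gives eigenvalues λ = -4, -2, 2.
For λ=-4: eigenvector (1,0,2).
For λ=-2: eigenvector (2,1,5).
For λ=2: eigenvector (0,0,1).
General solution: K_1e^(-4t)(1,0,2) + K_2e^(-2t)(2,1,5) + K_3e^(2t)(0,0,1).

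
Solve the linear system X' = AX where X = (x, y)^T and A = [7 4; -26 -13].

Coefficient matrix A = [[7, 4], [-26, -13]].
Characteristic polynomial det(A - λI) = λ^2 + 6λ + 13 = 0.
Eigenvalues λ = -3 ± 2i (complex conjugate pair).
For λ=-3+2i: an eigenvector is (-1,3) - i(1,-2) = (-1 - i, 3 + 2i).
A real fundamental pair from Re and Im of e^((-3+2i)t)v: X_1 = e^(-3t)(cos(2t)·(-1,3) + sin(2t)·(1,-2)), X_2 = e^(-3t)(sin(2t)·(-1,3) - cos(2t)·(1,-2)).
General solution: C_1X_1 + C_2X_2.

x(t) = C_1e^(-3t)sin(2t) - C_1e^(-3t)cos(2t) - C_2e^(-3t)sin(2t) - C_2e^(-3t)cos(2t), y(t) = -2C_1e^(-3t)sin(2t) + 3C_1e^(-3t)cos(2t) + 3C_2e^(-3t)sin(2t) + 2C_2e^(-3t)cos(2t)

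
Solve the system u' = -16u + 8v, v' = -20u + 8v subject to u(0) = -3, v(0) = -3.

u(t) = 3e^(-4t)sin(4t) - 3e^(-4t)cos(4t), v(t) = 6e^(-4t)sin(4t) - 3e^(-4t)cos(4t)

Coefficient matrix A = [[-16, 8], [-20, 8]].
Characteristic polynomial det(A - λI) = λ^2 + 8λ + 32 = 0.
Eigenvalues λ = -4 ± 4i (complex conjugate pair).
For λ=-4+4i: an eigenvector is (-1,-2) - i(-1,-1) = (-1 + i, -2 + i).
A real fundamental pair from Re and Im of e^((-4+4i)t)v: X_1 = e^(-4t)(cos(4t)·(-1,-2) + sin(4t)·(-1,-1)), X_2 = e^(-4t)(sin(4t)·(-1,-2) - cos(4t)·(-1,-1)).
General solution: K_1X_1 + K_2X_2.
Applying u(0)=-3, v(0)=-3 gives K_1=0, K_2=-3.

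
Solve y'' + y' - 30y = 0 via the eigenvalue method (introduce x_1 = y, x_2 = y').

y(t) = C_1e^(-6t) + C_2e^(5t)

Let x_1 = y, x_2 = y'. Then x_1' = x_2 and x_2' = 30x_1 - x_2.
A = [[0,1],[30,-1]]; det(A-λI) = λ^2 + λ - 30.
Eigenvalues λ = -6, 5 with eigenvectors (1,-6), (1,5).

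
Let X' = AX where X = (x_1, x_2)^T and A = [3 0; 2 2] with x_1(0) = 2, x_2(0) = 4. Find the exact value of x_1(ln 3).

54

A = [[3,0],[2,2]]; eigenvalues λ = 2, 3.
Eigenvectors: (0,-1) for λ=2, (1,2) for λ=3.
From the initial condition, c_1 = 0, c_2 = 2.
x_1(ln 3) = (0)(3^2)(0) + (2)(3^3)(1) = 54.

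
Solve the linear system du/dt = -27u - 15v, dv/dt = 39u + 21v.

u(t) = -2c_1e^(-3t)sin(3t) - c_1e^(-3t)cos(3t) - c_2e^(-3t)sin(3t) + 2c_2e^(-3t)cos(3t), v(t) = 3c_1e^(-3t)sin(3t) + 2c_1e^(-3t)cos(3t) + 2c_2e^(-3t)sin(3t) - 3c_2e^(-3t)cos(3t)

Coefficient matrix A = [[-27, -15], [39, 21]].
Characteristic polynomial det(A - λI) = λ^2 + 6λ + 18 = 0.
Eigenvalues λ = -3 ± 3i (complex conjugate pair).
For λ=-3+3i: an eigenvector is (-1,2) - i(-2,3) = (-1 + 2i, 2 - 3i).
A real fundamental pair from Re and Im of e^((-3+3i)t)v: X_1 = e^(-3t)(cos(3t)·(-1,2) + sin(3t)·(-2,3)), X_2 = e^(-3t)(sin(3t)·(-1,2) - cos(3t)·(-2,3)).
General solution: c_1X_1 + c_2X_2.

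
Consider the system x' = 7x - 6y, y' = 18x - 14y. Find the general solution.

Coefficient matrix A = [[7, -6], [18, -14]].
Characteristic polynomial det(A - λI) = λ^2 + 7λ + 10 = 0.
Eigenvalues λ = -5, -2.
For λ=-5: (A-λI) row 1 is [12, -6], so an eigenvector is (-1, -2).
For λ=-2: (A-λI) row 1 is [9, -6], so an eigenvector is (-2, -3).
General solution: K_1e^(-5t)(-1,-2) + K_2e^(-2t)(-2,-3).

x(t) = -K_1e^(-5t) - 2K_2e^(-2t), y(t) = -2K_1e^(-5t) - 3K_2e^(-2t)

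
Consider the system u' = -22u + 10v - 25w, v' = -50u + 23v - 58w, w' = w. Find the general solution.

Coefficient matrix A = [[-22, 10, -25], [-50, 23, -58], [0, 0, 1]].
det(A - λI) = 0 gives eigenvalues λ = 3, -2, 1.
For λ=3: eigenvector (2,5,0).
For λ=-2: eigenvector (1,2,0).
For λ=1: eigenvector (5,14,1).
General solution: c_1e^(3t)(2,5,0) + c_2e^(-2t)(1,2,0) + c_3e^(t)(5,14,1).

u(t) = 2c_1e^(3t) + c_2e^(-2t) + 5c_3e^(t), v(t) = 5c_1e^(3t) + 2c_2e^(-2t) + 14c_3e^(t), w(t) = c_3e^(t)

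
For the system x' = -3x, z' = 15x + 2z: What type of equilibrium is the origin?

A = [[-3,0],[15,2]]; det(A-λI) = λ^2 + λ - 6.
λ = -3, 2: opposite signs.

saddle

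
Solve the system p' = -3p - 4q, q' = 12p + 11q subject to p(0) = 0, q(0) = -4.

Coefficient matrix A = [[-3, -4], [12, 11]].
Characteristic polynomial det(A - λI) = λ^2 - 8λ + 15 = 0.
Eigenvalues λ = 3, 5.
For λ=3: (A-λI) row 1 is [-6, -4], so an eigenvector is (2, -3).
For λ=5: (A-λI) row 1 is [-8, -4], so an eigenvector is (-1, 2).
General solution: c_1e^(3t)(2,-3) + c_2e^(5t)(-1,2).
Applying p(0)=0, q(0)=-4 gives c_1=-4, c_2=-8.

p(t) = 8e^(5t) - 8e^(3t), q(t) = -16e^(5t) + 12e^(3t)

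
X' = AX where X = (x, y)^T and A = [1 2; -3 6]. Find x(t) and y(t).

Coefficient matrix A = [[1, 2], [-3, 6]].
Characteristic polynomial det(A - λI) = λ^2 - 7λ + 12 = 0.
Eigenvalues λ = 3, 4.
For λ=3: (A-λI) row 1 is [-2, 2], so an eigenvector is (-1, -1).
For λ=4: (A-λI) row 1 is [-3, 2], so an eigenvector is (-2, -3).
General solution: C_1e^(3t)(-1,-1) + C_2e^(4t)(-2,-3).

x(t) = -C_1e^(3t) - 2C_2e^(4t), y(t) = -C_1e^(3t) - 3C_2e^(4t)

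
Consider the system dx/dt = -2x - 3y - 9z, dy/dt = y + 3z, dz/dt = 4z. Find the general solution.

x(t) = C_1e^(t) - 2C_2e^(4t) + C_3e^(-2t), y(t) = -C_1e^(t) + C_2e^(4t), z(t) = C_2e^(4t)

Coefficient matrix A = [[-2, -3, -9], [0, 1, 3], [0, 0, 4]].
det(A - λI) = 0 gives eigenvalues λ = 1, 4, -2.
For λ=1: eigenvector (1,-1,0).
For λ=4: eigenvector (-2,1,1).
For λ=-2: eigenvector (1,0,0).
General solution: C_1e^(t)(1,-1,0) + C_2e^(4t)(-2,1,1) + C_3e^(-2t)(1,0,0).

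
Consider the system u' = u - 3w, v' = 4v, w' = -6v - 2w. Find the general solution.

u(t) = C_1e^(t) + C_2e^(4t) + C_3e^(-2t), v(t) = C_2e^(4t), w(t) = -C_2e^(4t) + C_3e^(-2t)

Coefficient matrix A = [[1, 0, -3], [0, 4, 0], [0, -6, -2]].
det(A - λI) = 0 gives eigenvalues λ = 1, 4, -2.
For λ=1: eigenvector (1,0,0).
For λ=4: eigenvector (1,1,-1).
For λ=-2: eigenvector (1,0,1).
General solution: C_1e^(t)(1,0,0) + C_2e^(4t)(1,1,-1) + C_3e^(-2t)(1,0,1).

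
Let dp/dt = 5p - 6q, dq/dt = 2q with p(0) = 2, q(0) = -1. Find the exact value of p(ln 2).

A = [[5,-6],[0,2]]; eigenvalues λ = 2, 5.
Eigenvectors: (-2,-1) for λ=2, (1,0) for λ=5.
From the initial condition, c_1 = 1, c_2 = 4.
p(ln 2) = (1)(2^2)(-2) + (4)(2^5)(1) = 120.

120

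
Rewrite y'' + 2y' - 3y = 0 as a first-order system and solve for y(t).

y(t) = K_1e^(-3t) + K_2e^(t)

Let x_1 = y, x_2 = y'. Then x_1' = x_2 and x_2' = 3x_1 - 2x_2.
A = [[0,1],[3,-2]]; det(A-λI) = λ^2 + 2λ - 3.
Eigenvalues λ = -3, 1 with eigenvectors (1,-3), (1,1).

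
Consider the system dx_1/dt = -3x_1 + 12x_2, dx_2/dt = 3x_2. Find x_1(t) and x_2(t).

x_1(t) = -C_1e^(-3t) + 2C_2e^(3t), x_2(t) = C_2e^(3t)

Coefficient matrix A = [[-3, 12], [0, 3]].
Characteristic polynomial det(A - λI) = λ^2 - 9 = 0.
Eigenvalues λ = -3, 3.
For λ=-3: (A-λI) row 1 is [0, 12], so an eigenvector is (-1, 0).
For λ=3: (A-λI) row 1 is [-6, 12], so an eigenvector is (2, 1).
General solution: C_1e^(-3t)(-1,0) + C_2e^(3t)(2,1).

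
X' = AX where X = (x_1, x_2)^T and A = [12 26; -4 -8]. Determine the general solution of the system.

Coefficient matrix A = [[12, 26], [-4, -8]].
Characteristic polynomial det(A - λI) = λ^2 - 4λ + 8 = 0.
Eigenvalues λ = 2 ± 2i (complex conjugate pair).
For λ=2+2i: an eigenvector is (-2,1) - i(3,-1) = (-2 - 3i, 1 + i).
A real fundamental pair from Re and Im of e^((2+2i)t)v: X_1 = e^(2t)(cos(2t)·(-2,1) + sin(2t)·(3,-1)), X_2 = e^(2t)(sin(2t)·(-2,1) - cos(2t)·(3,-1)).
General solution: c_1X_1 + c_2X_2.

x_1(t) = 3c_1e^(2t)sin(2t) - 2c_1e^(2t)cos(2t) - 2c_2e^(2t)sin(2t) - 3c_2e^(2t)cos(2t), x_2(t) = -c_1e^(2t)sin(2t) + c_1e^(2t)cos(2t) + c_2e^(2t)sin(2t) + c_2e^(2t)cos(2t)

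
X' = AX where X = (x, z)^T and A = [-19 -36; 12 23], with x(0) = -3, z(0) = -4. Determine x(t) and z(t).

Coefficient matrix A = [[-19, -36], [12, 23]].
Characteristic polynomial det(A - λI) = λ^2 - 4λ - 5 = 0.
Eigenvalues λ = -1, 5.
For λ=-1: (A-λI) row 1 is [-18, -36], so an eigenvector is (2, -1).
For λ=5: (A-λI) row 1 is [-24, -36], so an eigenvector is (-3, 2).
General solution: K_1e^(-t)(2,-1) + K_2e^(5t)(-3,2).
Applying x(0)=-3, z(0)=-4 gives K_1=-18, K_2=-11.

x(t) = 33e^(5t) - 36e^(-t), z(t) = -22e^(5t) + 18e^(-t)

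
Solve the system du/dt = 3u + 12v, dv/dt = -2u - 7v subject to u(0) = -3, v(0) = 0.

Coefficient matrix A = [[3, 12], [-2, -7]].
Characteristic polynomial det(A - λI) = λ^2 + 4λ + 3 = 0.
Eigenvalues λ = -1, -3.
For λ=-1: (A-λI) row 1 is [4, 12], so an eigenvector is (-3, 1).
For λ=-3: (A-λI) row 1 is [6, 12], so an eigenvector is (2, -1).
General solution: K_1e^(-t)(-3,1) + K_2e^(-3t)(2,-1).
Applying u(0)=-3, v(0)=0 gives K_1=3, K_2=3.

u(t) = -9e^(-t) + 6e^(-3t), v(t) = 3e^(-t) - 3e^(-3t)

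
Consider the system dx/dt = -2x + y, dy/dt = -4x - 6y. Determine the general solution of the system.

Coefficient matrix A = [[-2, 1], [-4, -6]].
Characteristic polynomial det(A - λI) = λ^2 + 8λ + 16 = 0.
Single eigenvalue λ = -4 with algebraic multiplicity 2.
Eigenvector v = (-1,2); generalized eigenvector w with (A-λI)w=v is (-1,1).
General solution: e^(-4t)[K_1·v + K_2·(t·v + w)].

x(t) = -K_1e^(-4t) - K_2te^(-4t) - K_2e^(-4t), y(t) = 2K_1e^(-4t) + 2K_2te^(-4t) + K_2e^(-4t)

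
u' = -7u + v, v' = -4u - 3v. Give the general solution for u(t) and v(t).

u(t) = -C_1e^(-5t) - C_2te^(-5t), v(t) = -2C_1e^(-5t) - 2C_2te^(-5t) - C_2e^(-5t)

Coefficient matrix A = [[-7, 1], [-4, -3]].
Characteristic polynomial det(A - λI) = λ^2 + 10λ + 25 = 0.
Single eigenvalue λ = -5 with algebraic multiplicity 2.
Eigenvector v = (-1,-2); generalized eigenvector w with (A-λI)w=v is (0,-1).
General solution: e^(-5t)[C_1·v + C_2·(t·v + w)].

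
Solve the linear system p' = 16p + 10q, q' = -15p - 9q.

p(t) = -C_1e^(6t) + 2C_2e^(t), q(t) = C_1e^(6t) - 3C_2e^(t)

Coefficient matrix A = [[16, 10], [-15, -9]].
Characteristic polynomial det(A - λI) = λ^2 - 7λ + 6 = 0.
Eigenvalues λ = 6, 1.
For λ=6: (A-λI) row 1 is [10, 10], so an eigenvector is (-1, 1).
For λ=1: (A-λI) row 1 is [15, 10], so an eigenvector is (2, -3).
General solution: C_1e^(6t)(-1,1) + C_2e^(t)(2,-3).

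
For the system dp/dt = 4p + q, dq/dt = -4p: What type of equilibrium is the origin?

A = [[4,1],[-4,0]]; det(A-λI) = λ^2 - 4λ + 4.
repeated λ = 2 with a single eigenvector.

unstable improper node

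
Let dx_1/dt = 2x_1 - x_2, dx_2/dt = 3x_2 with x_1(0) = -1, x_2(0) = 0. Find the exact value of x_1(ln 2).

A = [[2,-1],[0,3]]; eigenvalues λ = 2, 3.
Eigenvectors: (1,0) for λ=2, (1,-1) for λ=3.
From the initial condition, c_1 = -1, c_2 = 0.
x_1(ln 2) = (-1)(2^2)(1) + (0)(2^3)(1) = -4.

-4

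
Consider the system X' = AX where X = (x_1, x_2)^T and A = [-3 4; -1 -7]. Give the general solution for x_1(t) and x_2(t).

x_1(t) = 2K_1e^(-5t) + 2K_2te^(-5t) + K_2e^(-5t), x_2(t) = -K_1e^(-5t) - K_2te^(-5t)

Coefficient matrix A = [[-3, 4], [-1, -7]].
Characteristic polynomial det(A - λI) = λ^2 + 10λ + 25 = 0.
Single eigenvalue λ = -5 with algebraic multiplicity 2.
Eigenvector v = (2,-1); generalized eigenvector w with (A-λI)w=v is (1,0).
General solution: e^(-5t)[K_1·v + K_2·(t·v + w)].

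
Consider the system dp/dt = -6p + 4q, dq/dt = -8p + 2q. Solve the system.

p(t) = C_1e^(-2t)cos(4t) + C_2e^(-2t)sin(4t), q(t) = -C_1e^(-2t)sin(4t) + C_1e^(-2t)cos(4t) + C_2e^(-2t)sin(4t) + C_2e^(-2t)cos(4t)

Coefficient matrix A = [[-6, 4], [-8, 2]].
Characteristic polynomial det(A - λI) = λ^2 + 4λ + 20 = 0.
Eigenvalues λ = -2 ± 4i (complex conjugate pair).
For λ=-2+4i: an eigenvector is (1,1) - i(0,-1) = (1, 1 + i).
A real fundamental pair from Re and Im of e^((-2+4i)t)v: X_1 = e^(-2t)(cos(4t)·(1,1) + sin(4t)·(0,-1)), X_2 = e^(-2t)(sin(4t)·(1,1) - cos(4t)·(0,-1)).
General solution: C_1X_1 + C_2X_2.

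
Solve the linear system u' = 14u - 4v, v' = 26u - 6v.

u(t) = K_1e^(4t)sin(2t) + K_1e^(4t)cos(2t) + K_2e^(4t)sin(2t) - K_2e^(4t)cos(2t), v(t) = 3K_1e^(4t)sin(2t) + 2K_1e^(4t)cos(2t) + 2K_2e^(4t)sin(2t) - 3K_2e^(4t)cos(2t)

Coefficient matrix A = [[14, -4], [26, -6]].
Characteristic polynomial det(A - λI) = λ^2 - 8λ + 20 = 0.
Eigenvalues λ = 4 ± 2i (complex conjugate pair).
For λ=4+2i: an eigenvector is (1,2) - i(1,3) = (1 - i, 2 - 3i).
A real fundamental pair from Re and Im of e^((4+2i)t)v: X_1 = e^(4t)(cos(2t)·(1,2) + sin(2t)·(1,3)), X_2 = e^(4t)(sin(2t)·(1,2) - cos(2t)·(1,3)).
General solution: K_1X_1 + K_2X_2.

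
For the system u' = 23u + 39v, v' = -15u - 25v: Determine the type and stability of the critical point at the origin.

A = [[23,39],[-15,-25]]; det(A-λI) = λ^2 + 2λ + 10.
λ = -1 ± 3i: negative real part.

stable spiral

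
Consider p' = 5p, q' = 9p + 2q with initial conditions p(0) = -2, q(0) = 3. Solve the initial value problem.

Coefficient matrix A = [[5, 0], [9, 2]].
Characteristic polynomial det(A - λI) = λ^2 - 7λ + 10 = 0.
Eigenvalues λ = 5, 2.
For λ=5: (A-λI) row 2 is [9, -3], so an eigenvector is (-1, -3).
For λ=2: (A-λI) row 1 is [3, 0], so an eigenvector is (0, 1).
General solution: C_1e^(5t)(-1,-3) + C_2e^(2t)(0,1).
Applying p(0)=-2, q(0)=3 gives C_1=2, C_2=9.

p(t) = -2e^(5t), q(t) = -6e^(5t) + 9e^(2t)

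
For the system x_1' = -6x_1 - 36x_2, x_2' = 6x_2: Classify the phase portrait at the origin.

saddle

A = [[-6,-36],[0,6]]; det(A-λI) = λ^2 - 36.
λ = -6, 6: opposite signs.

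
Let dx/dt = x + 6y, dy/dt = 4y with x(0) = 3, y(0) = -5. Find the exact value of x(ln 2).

-134

A = [[1,6],[0,4]]; eigenvalues λ = 1, 4.
Eigenvectors: (-1,0) for λ=1, (2,1) for λ=4.
From the initial condition, c_1 = -13, c_2 = -5.
x(ln 2) = (-13)(2^1)(-1) + (-5)(2^4)(2) = -134.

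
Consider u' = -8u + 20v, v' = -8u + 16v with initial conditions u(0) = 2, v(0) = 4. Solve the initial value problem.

u(t) = 14e^(4t)sin(4t) + 2e^(4t)cos(4t), v(t) = 8e^(4t)sin(4t) + 4e^(4t)cos(4t)

Coefficient matrix A = [[-8, 20], [-8, 16]].
Characteristic polynomial det(A - λI) = λ^2 - 8λ + 32 = 0.
Eigenvalues λ = 4 ± 4i (complex conjugate pair).
For λ=4+4i: an eigenvector is (-1,-1) - i(-2,-1) = (-1 + 2i, -1 + i).
A real fundamental pair from Re and Im of e^((4+4i)t)v: X_1 = e^(4t)(cos(4t)·(-1,-1) + sin(4t)·(-2,-1)), X_2 = e^(4t)(sin(4t)·(-1,-1) - cos(4t)·(-2,-1)).
General solution: c_1X_1 + c_2X_2.
Applying u(0)=2, v(0)=4 gives c_1=-6, c_2=-2.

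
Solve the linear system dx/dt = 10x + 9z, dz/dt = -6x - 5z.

Coefficient matrix A = [[10, 9], [-6, -5]].
Characteristic polynomial det(A - λI) = λ^2 - 5λ + 4 = 0.
Eigenvalues λ = 4, 1.
For λ=4: (A-λI) row 1 is [6, 9], so an eigenvector is (3, -2).
For λ=1: (A-λI) row 1 is [9, 9], so an eigenvector is (-1, 1).
General solution: K_1e^(4t)(3,-2) + K_2e^(t)(-1,1).

x(t) = 3K_1e^(4t) - K_2e^(t), z(t) = -2K_1e^(4t) + K_2e^(t)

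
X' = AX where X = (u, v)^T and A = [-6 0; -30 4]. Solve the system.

u(t) = C_1e^(-6t), v(t) = 3C_1e^(-6t) + C_2e^(4t)

Coefficient matrix A = [[-6, 0], [-30, 4]].
Characteristic polynomial det(A - λI) = λ^2 + 2λ - 24 = 0.
Eigenvalues λ = -6, 4.
For λ=-6: (A-λI) row 2 is [-30, 10], so an eigenvector is (1, 3).
For λ=4: (A-λI) row 1 is [-10, 0], so an eigenvector is (0, 1).
General solution: C_1e^(-6t)(1,3) + C_2e^(4t)(0,1).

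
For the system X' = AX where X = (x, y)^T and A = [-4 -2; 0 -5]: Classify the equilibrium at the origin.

A = [[-4,-2],[0,-5]]; det(A-λI) = λ^2 + 9λ + 20.
λ = -4, -5: both negative.

stable node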